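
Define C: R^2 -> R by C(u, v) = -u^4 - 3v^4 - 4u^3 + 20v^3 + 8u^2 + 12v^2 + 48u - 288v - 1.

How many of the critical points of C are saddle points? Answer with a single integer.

4

C separates as a function of u plus a function of v, so ∇C=0 decouples.
∂C/∂u = -4(u - 2)(u + 2)(u + 3) = 0 at u ∈ {-3, -2, 2}; ∂C/∂v = -12(v - 4)(v - 3)(v + 2) = 0 at v ∈ {-2, 3, 4}.
The Hessian is diagonal: diag(C_uu, C_vv). Second derivatives: C_uu(-3)=-20, C_uu(-2)=16, C_uu(2)=-80; C_vv(-2)=-360, C_vv(3)=60, C_vv(4)=-72.
Saddle points occur where the two diagonal entries have opposite signs: (-3, 3), (-2, -2), (-2, 4), (2, 3). Count: 4.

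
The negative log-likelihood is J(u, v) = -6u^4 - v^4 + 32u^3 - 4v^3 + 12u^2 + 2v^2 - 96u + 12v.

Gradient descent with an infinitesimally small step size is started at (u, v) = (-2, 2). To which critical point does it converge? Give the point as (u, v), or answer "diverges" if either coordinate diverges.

diverges

J is separable, so gradient descent decouples: u follows -∂J/∂u, v follows -∂J/∂v.
∂J/∂u = -24(u - 4)(u - 1)(u + 1); at u=-2 this is 432, so u decreases.
∂J/∂v = -4(v - 1)(v + 1)(v + 3); at v=2 this is -60, so v increases.
The u-coordinate has no critical point in that direction and runs off to infinity.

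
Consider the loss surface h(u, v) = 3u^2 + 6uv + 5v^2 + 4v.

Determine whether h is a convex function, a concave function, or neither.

h is quadratic, so its Hessian is the constant matrix H = [[6, 6], [6, 10]].
det(H) = 24, tr(H) = 16.
det(H) > 0 and tr(H) > 0, so H is positive definite everywhere: convex.

convex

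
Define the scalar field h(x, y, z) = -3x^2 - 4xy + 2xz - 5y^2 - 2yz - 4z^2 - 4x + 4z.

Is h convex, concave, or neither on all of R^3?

h is quadratic, so its Hessian is the constant matrix H = [[-6, -4, 2], [-4, -10, -2], [2, -2, -8]].
Leading principal minors: -6, 44, -256.
Signs alternate −, +, − ⇒ H ≺ 0 ⇒ concave.

concave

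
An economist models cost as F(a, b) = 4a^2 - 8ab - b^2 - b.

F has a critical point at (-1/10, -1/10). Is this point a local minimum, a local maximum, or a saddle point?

The Hessian of F is constant: H = [[8, -8], [-8, -2]].
det(H) = 8·(-2) − (-8)² = -80.
Since det(H) < 0, H is indefinite and the critical point is a saddle point.

saddle point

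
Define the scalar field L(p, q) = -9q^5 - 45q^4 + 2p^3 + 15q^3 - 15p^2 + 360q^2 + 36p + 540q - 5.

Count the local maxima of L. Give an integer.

2

L separates as a function of p plus a function of q, so ∇L=0 decouples.
∂L/∂p = 6(p - 3)(p - 2) = 0 at p ∈ {2, 3}; ∂L/∂q = -45(q - 2)(q + 1)(q + 2)(q + 3) = 0 at q ∈ {-3, -2, -1, 2}.
The Hessian is diagonal: diag(L_pp, L_qq). Second derivatives: L_pp(2)=-6, L_pp(3)=6; L_qq(-3)=450, L_qq(-2)=-180, L_qq(-1)=270, L_qq(2)=-2700.
Local maxima occur where both diagonal entries negative: (2, -2), (2, 2). Count: 2.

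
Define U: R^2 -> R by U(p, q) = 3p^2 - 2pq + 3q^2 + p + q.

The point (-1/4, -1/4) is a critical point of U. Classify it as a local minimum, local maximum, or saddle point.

local minimum

The Hessian of U is constant: H = [[6, -2], [-2, 6]].
det(H) = 6·6 − (-2)² = 32.
det(H) > 0 and tr(H) = 12 > 0, so H is positive definite and the point is a local minimum.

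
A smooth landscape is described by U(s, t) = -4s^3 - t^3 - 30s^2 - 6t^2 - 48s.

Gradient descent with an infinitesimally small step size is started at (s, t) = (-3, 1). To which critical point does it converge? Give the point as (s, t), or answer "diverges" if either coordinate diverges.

diverges

U is separable, so gradient descent decouples: s follows -∂U/∂s, t follows -∂U/∂t.
∂U/∂s = -12(s + 1)(s + 4); at s=-3 this is 24, so s decreases.
∂U/∂t = -3t(t + 4); at t=1 this is -15, so t increases.
The t-coordinate has no critical point in that direction and runs off to infinity.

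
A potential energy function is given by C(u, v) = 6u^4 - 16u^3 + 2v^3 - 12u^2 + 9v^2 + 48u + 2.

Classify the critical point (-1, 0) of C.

The mixed partial ∂²C/∂u∂v is 0, so the Hessian at any point is diag(C_uu, C_vv) = diag(24(3u^2 - 4u - 1), 6(2v + 3)).
At (-1, 0): H = diag(144, 18).
Both eigenvalues are positive, so H is positive definite: a local minimum.

local minimum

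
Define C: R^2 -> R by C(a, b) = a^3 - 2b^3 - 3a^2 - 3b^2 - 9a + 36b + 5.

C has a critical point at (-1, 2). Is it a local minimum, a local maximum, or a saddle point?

The mixed partial ∂²C/∂a∂b is 0, so the Hessian at any point is diag(C_aa, C_bb) = diag(6(a - 1), -6(2b + 1)).
At (-1, 2): H = diag(-12, -30).
Both eigenvalues are negative, so H is negative definite: a local maximum.

local maximum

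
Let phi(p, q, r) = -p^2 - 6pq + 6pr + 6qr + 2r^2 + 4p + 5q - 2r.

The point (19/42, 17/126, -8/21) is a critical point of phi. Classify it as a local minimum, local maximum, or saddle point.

saddle point

The Hessian is constant: H = [[-2, -6, 6], [-6, 0, 6], [6, 6, 4]].
Leading principal minors: Δ₁ = -2, Δ₂ = -36, Δ₃ = -504.
The minors fit neither the all-positive nor the alternating-sign pattern, so H is indefinite: a saddle point.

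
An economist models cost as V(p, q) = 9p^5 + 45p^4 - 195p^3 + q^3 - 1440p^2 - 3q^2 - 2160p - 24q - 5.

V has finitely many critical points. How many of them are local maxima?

V separates as a function of p plus a function of q, so ∇V=0 decouples.
∂V/∂p = 45(p - 4)(p + 1)(p + 3)(p + 4) = 0 at p ∈ {-4, -3, -1, 4}; ∂V/∂q = 3(q - 4)(q + 2) = 0 at q ∈ {-2, 4}.
The Hessian is diagonal: diag(V_pp, V_qq). Second derivatives: V_pp(-4)=-1080, V_pp(-3)=630, V_pp(-1)=-1350, V_pp(4)=12600; V_qq(-2)=-18, V_qq(4)=18.
Local maxima occur where both diagonal entries negative: (-4, -2), (-1, -2). Count: 2.

2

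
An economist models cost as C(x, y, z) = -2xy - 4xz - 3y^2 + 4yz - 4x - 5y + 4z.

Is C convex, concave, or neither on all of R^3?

C is quadratic, so its Hessian is the constant matrix H = [[0, -2, -4], [-2, -6, 4], [-4, 4, 0]].
Leading principal minors: 0, -4, 160.
Neither pattern holds ⇒ H is indefinite ⇒ neither convex nor concave.

neither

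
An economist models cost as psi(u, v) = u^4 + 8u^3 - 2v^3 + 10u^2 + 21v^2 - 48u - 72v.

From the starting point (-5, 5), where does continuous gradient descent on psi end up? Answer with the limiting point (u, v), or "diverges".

diverges

psi is separable, so gradient descent decouples: u follows -∂psi/∂u, v follows -∂psi/∂v.
∂psi/∂u = 4(u - 1)(u + 3)(u + 4); at u=-5 this is -48, so u increases.
∂psi/∂v = -6(v - 4)(v - 3); at v=5 this is -12, so v increases.
The v-coordinate has no critical point in that direction and runs off to infinity.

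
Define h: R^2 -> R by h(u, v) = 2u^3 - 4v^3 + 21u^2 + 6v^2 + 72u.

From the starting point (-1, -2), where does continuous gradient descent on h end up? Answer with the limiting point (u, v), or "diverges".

(-3, 0)

h is separable, so gradient descent decouples: u follows -∂h/∂u, v follows -∂h/∂v.
∂h/∂u = 6(u + 3)(u + 4); at u=-1 this is 36, so u decreases.
∂h/∂v = -12v(v - 1); at v=-2 this is -72, so v increases.
u converges to its nearest critical value -3 (a local min of the u-part); v converges to 0. The iterate converges to (-3, 0).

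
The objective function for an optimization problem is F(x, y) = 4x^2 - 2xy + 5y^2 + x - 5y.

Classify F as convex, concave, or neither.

convex

F is quadratic, so its Hessian is the constant matrix H = [[8, -2], [-2, 10]].
det(H) = 76, tr(H) = 18.
det(H) > 0 and tr(H) > 0, so H is positive definite everywhere: convex.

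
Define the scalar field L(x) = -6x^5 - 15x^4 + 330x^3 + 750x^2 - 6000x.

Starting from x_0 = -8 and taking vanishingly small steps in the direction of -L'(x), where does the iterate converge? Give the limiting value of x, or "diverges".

L'(x) = -30(x - 5)(x - 2)(x + 4)(x + 5), so L'(-8) = -46800.
Gradient descent moves in the -L' direction, i.e. x is increasing.
The nearest critical point in that direction is x = -5, where L'' = 2100 > 0 (a local minimum). The iterate converges there.

-5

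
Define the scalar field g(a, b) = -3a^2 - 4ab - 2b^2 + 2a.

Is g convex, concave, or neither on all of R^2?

concave

g is quadratic, so its Hessian is the constant matrix H = [[-6, -4], [-4, -4]].
det(H) = 8, tr(H) = -10.
det(H) > 0 and tr(H) < 0, so H is negative definite everywhere: concave.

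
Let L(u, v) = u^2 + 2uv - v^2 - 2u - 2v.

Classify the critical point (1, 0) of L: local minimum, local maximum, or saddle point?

The Hessian of L is constant: H = [[2, 2], [2, -2]].
det(H) = 2·(-2) − 2² = -8.
Since det(H) < 0, H is indefinite and the critical point is a saddle point.

saddle point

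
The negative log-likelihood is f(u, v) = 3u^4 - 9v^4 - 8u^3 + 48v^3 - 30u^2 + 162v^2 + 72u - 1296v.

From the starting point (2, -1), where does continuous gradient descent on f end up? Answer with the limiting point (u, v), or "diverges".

f is separable, so gradient descent decouples: u follows -∂f/∂u, v follows -∂f/∂v.
∂f/∂u = 12(u - 3)(u - 1)(u + 2); at u=2 this is -48, so u increases.
∂f/∂v = -36(v - 4)(v - 3)(v + 3); at v=-1 this is -1440, so v increases.
u converges to its nearest critical value 3 (a local min of the u-part); v converges to 3. The iterate converges to (3, 3).

(3, 3)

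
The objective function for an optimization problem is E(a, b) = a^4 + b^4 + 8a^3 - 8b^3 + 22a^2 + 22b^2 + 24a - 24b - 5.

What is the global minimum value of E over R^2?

-23

E(a,b) separates as P(a) + Q(b) − 5, so its minimum is min P + min Q − 5.
P'(a) = 4(a + 1)(a + 2)(a + 3) vanishes at a ∈ {-3, -2, -1}; Q'(b) = 4(b - 3)(b - 2)(b - 1) vanishes at b ∈ {1, 2, 3}.
Local minima of P (where P''>0): P(-3)=-9, P(-1)=-9. Local minima of Q: Q(1)=-9, Q(3)=-9.
So the global minimum of E is P(-3) + Q(1) − 5 = -9 − 9 − 5 = -23, attained at (-3, 1).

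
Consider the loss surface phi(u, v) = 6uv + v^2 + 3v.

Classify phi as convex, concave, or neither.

neither

phi is quadratic, so its Hessian is the constant matrix H = [[0, 6], [6, 2]].
det(H) = -36, tr(H) = 2.
det(H) < 0, so H is indefinite: neither convex nor concave.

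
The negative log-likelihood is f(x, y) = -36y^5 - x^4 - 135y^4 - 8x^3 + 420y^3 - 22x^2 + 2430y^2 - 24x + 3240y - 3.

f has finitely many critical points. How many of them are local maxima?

f separates as a function of x plus a function of y, so ∇f=0 decouples.
∂f/∂x = -4(x + 1)(x + 2)(x + 3) = 0 at x ∈ {-3, -2, -1}; ∂f/∂y = -180(y - 3)(y + 1)(y + 2)(y + 3) = 0 at y ∈ {-3, -2, -1, 3}.
The Hessian is diagonal: diag(f_xx, f_yy). Second derivatives: f_xx(-3)=-8, f_xx(-2)=4, f_xx(-1)=-8; f_yy(-3)=2160, f_yy(-2)=-900, f_yy(-1)=1440, f_yy(3)=-21600.
Local maxima occur where both diagonal entries negative: (-3, -2), (-3, 3), (-1, -2), (-1, 3). Count: 4.

4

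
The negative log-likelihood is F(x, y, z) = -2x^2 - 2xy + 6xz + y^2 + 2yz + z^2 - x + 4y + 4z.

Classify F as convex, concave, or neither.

F is quadratic, so its Hessian is the constant matrix H = [[-4, -2, 6], [-2, 2, 2], [6, 2, 2]].
Leading principal minors: -4, -12, -128.
Neither pattern holds ⇒ H is indefinite ⇒ neither convex nor concave.

neither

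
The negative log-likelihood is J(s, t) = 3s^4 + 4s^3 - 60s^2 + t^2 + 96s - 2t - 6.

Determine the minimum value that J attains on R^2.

-839

J(s,t) separates as P(s) + Q(t) − 6, so its minimum is min P + min Q − 6.
P'(s) = 12(s - 2)(s - 1)(s + 4) vanishes at s ∈ {-4, 1, 2}; Q'(t) = 2(t - 1) vanishes at t ∈ {1}.
Local minima of P (where P''>0): P(-4)=-832, P(2)=32. Local minima of Q: Q(1)=-1.
So the global minimum of J is P(-4) + Q(1) − 6 = -832 − 1 − 6 = -839, attained at (-4, 1).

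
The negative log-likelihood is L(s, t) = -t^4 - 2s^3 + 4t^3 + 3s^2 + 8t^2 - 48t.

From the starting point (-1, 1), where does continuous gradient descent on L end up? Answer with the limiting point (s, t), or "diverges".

(0, 2)

L is separable, so gradient descent decouples: s follows -∂L/∂s, t follows -∂L/∂t.
∂L/∂s = -6s(s - 1); at s=-1 this is -12, so s increases.
∂L/∂t = -4(t - 3)(t - 2)(t + 2); at t=1 this is -24, so t increases.
s converges to its nearest critical value 0 (a local min of the s-part); t converges to 2. The iterate converges to (0, 2).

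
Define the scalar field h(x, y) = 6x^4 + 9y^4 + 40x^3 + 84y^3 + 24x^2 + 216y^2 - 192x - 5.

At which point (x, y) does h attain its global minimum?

(1, 0)

h(x,y) separates as P(x) + Q(y) − 5, so its minimum is min P + min Q − 5.
P'(x) = 24(x - 1)(x + 2)(x + 4) vanishes at x ∈ {-4, -2, 1}; Q'(y) = 36y(y + 3)(y + 4) vanishes at y ∈ {-4, -3, 0}.
Local minima of P (where P''>0): P(-4)=128, P(1)=-122. Local minima of Q: Q(-4)=384, Q(0)=0.
So the global minimum of h is P(1) + Q(0) − 5 = -122 + 0 − 5 = -127, attained at (1, 0).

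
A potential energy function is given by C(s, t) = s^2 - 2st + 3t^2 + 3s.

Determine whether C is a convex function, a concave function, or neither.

convex

C is quadratic, so its Hessian is the constant matrix H = [[2, -2], [-2, 6]].
det(H) = 8, tr(H) = 8.
det(H) > 0 and tr(H) > 0, so H is positive definite everywhere: convex.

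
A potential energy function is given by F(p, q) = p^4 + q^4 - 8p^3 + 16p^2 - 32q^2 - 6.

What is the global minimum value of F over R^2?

-262

F(p,q) separates as A(p) + B(q) − 6, so its minimum is min A + min B − 6.
A'(p) = 4p(p - 4)(p - 2) vanishes at p ∈ {0, 2, 4}; B'(q) = 4q(q - 4)(q + 4) vanishes at q ∈ {-4, 0, 4}.
Local minima of A (where A''>0): A(0)=0, A(4)=0. Local minima of B: B(-4)=-256, B(4)=-256.
So the global minimum of F is A(0) + B(-4) − 6 = 0 − 256 − 6 = -262, attained at (0, -4).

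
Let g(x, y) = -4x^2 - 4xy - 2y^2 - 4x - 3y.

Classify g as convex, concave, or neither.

concave

g is quadratic, so its Hessian is the constant matrix H = [[-8, -4], [-4, -4]].
det(H) = 16, tr(H) = -12.
det(H) > 0 and tr(H) < 0, so H is negative definite everywhere: concave.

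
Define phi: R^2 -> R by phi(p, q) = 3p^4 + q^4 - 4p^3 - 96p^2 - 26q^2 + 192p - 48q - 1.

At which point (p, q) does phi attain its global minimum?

(-4, 4)

phi(p,q) separates as A(p) + B(q) − 1, so its minimum is min A + min B − 1.
A'(p) = 12(p - 4)(p - 1)(p + 4) vanishes at p ∈ {-4, 1, 4}; B'(q) = 4(q - 4)(q + 1)(q + 3) vanishes at q ∈ {-3, -1, 4}.
Local minima of A (where A''>0): A(-4)=-1280, A(4)=-256. Local minima of B: B(-3)=-9, B(4)=-352.
So the global minimum of phi is A(-4) + B(4) − 1 = -1280 − 352 − 1 = -1633, attained at (-4, 4).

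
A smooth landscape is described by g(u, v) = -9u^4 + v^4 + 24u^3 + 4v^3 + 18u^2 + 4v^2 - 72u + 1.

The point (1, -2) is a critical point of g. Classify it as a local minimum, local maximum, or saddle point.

local minimum

The mixed partial ∂²g/∂u∂v is 0, so the Hessian at any point is diag(g_uu, g_vv) = diag(36(-3u^2 + 4u + 1), 4(3v^2 + 6v + 2)).
At (1, -2): H = diag(72, 8).
Both eigenvalues are positive, so H is positive definite: a local minimum.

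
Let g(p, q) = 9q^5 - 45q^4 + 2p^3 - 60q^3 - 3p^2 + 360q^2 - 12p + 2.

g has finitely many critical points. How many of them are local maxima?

g separates as a function of p plus a function of q, so ∇g=0 decouples.
∂g/∂p = 6(p - 2)(p + 1) = 0 at p ∈ {-1, 2}; ∂g/∂q = 45q(q - 4)(q - 2)(q + 2) = 0 at q ∈ {-2, 0, 2, 4}.
The Hessian is diagonal: diag(g_pp, g_qq). Second derivatives: g_pp(-1)=-18, g_pp(2)=18; g_qq(-2)=-2160, g_qq(0)=720, g_qq(2)=-720, g_qq(4)=2160.
Local maxima occur where both diagonal entries negative: (-1, -2), (-1, 2). Count: 2.

2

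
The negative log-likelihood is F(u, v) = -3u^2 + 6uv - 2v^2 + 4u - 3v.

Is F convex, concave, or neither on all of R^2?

F is quadratic, so its Hessian is the constant matrix H = [[-6, 6], [6, -4]].
det(H) = -12, tr(H) = -10.
det(H) < 0, so H is indefinite: neither convex nor concave.

neither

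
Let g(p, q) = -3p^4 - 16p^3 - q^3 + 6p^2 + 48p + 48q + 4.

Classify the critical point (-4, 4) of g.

The mixed partial ∂²g/∂p∂q is 0, so the Hessian at any point is diag(g_pp, g_qq) = diag(12(-3p^2 - 8p + 1), -6q).
At (-4, 4): H = diag(-180, -24).
Both eigenvalues are negative, so H is negative definite: a local maximum.

local maximum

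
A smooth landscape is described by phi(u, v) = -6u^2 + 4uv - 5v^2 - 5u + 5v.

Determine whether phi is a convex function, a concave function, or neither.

concave

phi is quadratic, so its Hessian is the constant matrix H = [[-12, 4], [4, -10]].
det(H) = 104, tr(H) = -22.
det(H) > 0 and tr(H) < 0, so H is negative definite everywhere: concave.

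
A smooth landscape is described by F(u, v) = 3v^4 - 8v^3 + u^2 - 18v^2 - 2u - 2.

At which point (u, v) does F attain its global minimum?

F(u,v) separates as P(u) + Q(v) − 2, so its minimum is min P + min Q − 2.
P'(u) = 2u - 2 vanishes at u ∈ {1}; Q'(v) = 12v(v - 3)(v + 1) vanishes at v ∈ {-1, 0, 3}.
Local minima of P (where P''>0): P(1)=-1. Local minima of Q: Q(-1)=-7, Q(3)=-135.
So the global minimum of F is P(1) + Q(3) − 2 = -1 − 135 − 2 = -138, attained at (1, 3).

(1, 3)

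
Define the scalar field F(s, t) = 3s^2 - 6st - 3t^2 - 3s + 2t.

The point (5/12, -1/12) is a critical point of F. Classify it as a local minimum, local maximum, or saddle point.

saddle point

The Hessian of F is constant: H = [[6, -6], [-6, -6]].
det(H) = 6·(-6) − (-6)² = -72.
Since det(H) < 0, H is indefinite and the critical point is a saddle point.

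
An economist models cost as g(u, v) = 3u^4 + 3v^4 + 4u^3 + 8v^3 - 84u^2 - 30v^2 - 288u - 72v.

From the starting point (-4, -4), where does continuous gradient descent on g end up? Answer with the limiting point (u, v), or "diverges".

g is separable, so gradient descent decouples: u follows -∂g/∂u, v follows -∂g/∂v.
∂g/∂u = 12(u - 4)(u + 2)(u + 3); at u=-4 this is -192, so u increases.
∂g/∂v = 12(v - 2)(v + 1)(v + 3); at v=-4 this is -216, so v increases.
u converges to its nearest critical value -3 (a local min of the u-part); v converges to -3. The iterate converges to (-3, -3).

(-3, -3)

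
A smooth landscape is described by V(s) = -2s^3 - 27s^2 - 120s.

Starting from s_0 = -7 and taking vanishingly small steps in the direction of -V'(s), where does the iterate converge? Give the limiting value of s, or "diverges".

V'(s) = -6(s + 4)(s + 5), so V'(-7) = -36.
Gradient descent moves in the -V' direction, i.e. s is increasing.
The nearest critical point in that direction is s = -5, where V'' = 6 > 0 (a local minimum). The iterate converges there.

-5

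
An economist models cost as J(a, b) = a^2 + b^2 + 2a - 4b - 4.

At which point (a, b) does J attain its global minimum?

(-1, 2)

J(a,b) separates as P(a) + Q(b) − 4, so its minimum is min P + min Q − 4.
P'(a) = 2a + 2 vanishes at a ∈ {-1}; Q'(b) = 2b - 4 vanishes at b ∈ {2}.
Local minima of P (where P''>0): P(-1)=-1. Local minima of Q: Q(2)=-4.
So the global minimum of J is P(-1) + Q(2) − 4 = -1 − 4 − 4 = -9, attained at (-1, 2).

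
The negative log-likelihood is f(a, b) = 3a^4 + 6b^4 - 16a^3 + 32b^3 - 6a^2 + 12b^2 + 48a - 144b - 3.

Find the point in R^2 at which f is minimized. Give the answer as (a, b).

f(a,b) separates as P(a) + Q(b) − 3, so its minimum is min P + min Q − 3.
P'(a) = 12(a - 4)(a - 1)(a + 1) vanishes at a ∈ {-1, 1, 4}; Q'(b) = 24(b - 1)(b + 2)(b + 3) vanishes at b ∈ {-3, -2, 1}.
Local minima of P (where P''>0): P(-1)=-35, P(4)=-160. Local minima of Q: Q(-3)=162, Q(1)=-94.
So the global minimum of f is P(4) + Q(1) − 3 = -160 − 94 − 3 = -257, attained at (4, 1).

(4, 1)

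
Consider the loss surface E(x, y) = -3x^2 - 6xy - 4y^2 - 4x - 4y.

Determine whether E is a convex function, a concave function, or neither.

E is quadratic, so its Hessian is the constant matrix H = [[-6, -6], [-6, -8]].
det(H) = 12, tr(H) = -14.
det(H) > 0 and tr(H) < 0, so H is negative definite everywhere: concave.

concave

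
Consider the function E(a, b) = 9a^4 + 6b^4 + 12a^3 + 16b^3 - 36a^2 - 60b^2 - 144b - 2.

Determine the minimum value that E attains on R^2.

-402

E(a,b) separates as P(a) + Q(b) − 2, so its minimum is min P + min Q − 2.
P'(a) = 36a(a - 1)(a + 2) vanishes at a ∈ {-2, 0, 1}; Q'(b) = 24(b - 2)(b + 1)(b + 3) vanishes at b ∈ {-3, -1, 2}.
Local minima of P (where P''>0): P(-2)=-96, P(1)=-15. Local minima of Q: Q(-3)=-54, Q(2)=-304.
So the global minimum of E is P(-2) + Q(2) − 2 = -96 − 304 − 2 = -402, attained at (-2, 2).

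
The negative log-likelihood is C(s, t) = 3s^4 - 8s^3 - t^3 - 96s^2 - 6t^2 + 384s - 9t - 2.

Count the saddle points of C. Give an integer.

3

C separates as a function of s plus a function of t, so ∇C=0 decouples.
∂C/∂s = 12(s - 4)(s - 2)(s + 4) = 0 at s ∈ {-4, 2, 4}; ∂C/∂t = -3(t + 1)(t + 3) = 0 at t ∈ {-3, -1}.
The Hessian is diagonal: diag(C_ss, C_tt). Second derivatives: C_ss(-4)=576, C_ss(2)=-144, C_ss(4)=192; C_tt(-3)=6, C_tt(-1)=-6.
Saddle points occur where the two diagonal entries have opposite signs: (-4, -1), (2, -3), (4, -1). Count: 3.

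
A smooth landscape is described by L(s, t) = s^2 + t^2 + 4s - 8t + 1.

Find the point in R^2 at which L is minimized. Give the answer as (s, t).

(-2, 4)

L(s,t) separates as P(s) + Q(t) + 1, so its minimum is min P + min Q + 1.
P'(s) = 2s + 4 vanishes at s ∈ {-2}; Q'(t) = 2(t - 4) vanishes at t ∈ {4}.
Local minima of P (where P''>0): P(-2)=-4. Local minima of Q: Q(4)=-16.
So the global minimum of L is P(-2) + Q(4) + 1 = -4 − 16 + 1 = -19, attained at (-2, 4).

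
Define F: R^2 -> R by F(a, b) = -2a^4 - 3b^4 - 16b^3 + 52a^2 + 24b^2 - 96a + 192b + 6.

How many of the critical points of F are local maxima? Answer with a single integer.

F separates as a function of a plus a function of b, so ∇F=0 decouples.
∂F/∂a = -8(a - 3)(a - 1)(a + 4) = 0 at a ∈ {-4, 1, 3}; ∂F/∂b = -12(b - 2)(b + 2)(b + 4) = 0 at b ∈ {-4, -2, 2}.
The Hessian is diagonal: diag(F_aa, F_bb). Second derivatives: F_aa(-4)=-280, F_aa(1)=80, F_aa(3)=-112; F_bb(-4)=-144, F_bb(-2)=96, F_bb(2)=-288.
Local maxima occur where both diagonal entries negative: (-4, -4), (-4, 2), (3, -4), (3, 2). Count: 4.

4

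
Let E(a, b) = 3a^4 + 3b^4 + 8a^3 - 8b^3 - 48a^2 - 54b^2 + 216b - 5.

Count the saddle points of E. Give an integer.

E separates as a function of a plus a function of b, so ∇E=0 decouples.
∂E/∂a = 12a(a - 2)(a + 4) = 0 at a ∈ {-4, 0, 2}; ∂E/∂b = 12(b - 3)(b - 2)(b + 3) = 0 at b ∈ {-3, 2, 3}.
The Hessian is diagonal: diag(E_aa, E_bb). Second derivatives: E_aa(-4)=288, E_aa(0)=-96, E_aa(2)=144; E_bb(-3)=360, E_bb(2)=-60, E_bb(3)=72.
Saddle points occur where the two diagonal entries have opposite signs: (-4, 2), (0, -3), (0, 3), (2, 2). Count: 4.

4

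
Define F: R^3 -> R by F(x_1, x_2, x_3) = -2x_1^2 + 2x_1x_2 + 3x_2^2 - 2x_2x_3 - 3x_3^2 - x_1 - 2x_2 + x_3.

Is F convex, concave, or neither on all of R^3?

F is quadratic, so its Hessian is the constant matrix H = [[-4, 2, 0], [2, 6, -2], [0, -2, -6]].
Leading principal minors: -4, -28, 184.
Neither pattern holds ⇒ H is indefinite ⇒ neither convex nor concave.

neither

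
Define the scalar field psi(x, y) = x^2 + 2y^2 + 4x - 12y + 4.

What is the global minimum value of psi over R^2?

-18

psi(x,y) separates as P(x) + Q(y) + 4, so its minimum is min P + min Q + 4.
P'(x) = 2x + 4 vanishes at x ∈ {-2}; Q'(y) = 4y - 12 vanishes at y ∈ {3}.
Local minima of P (where P''>0): P(-2)=-4. Local minima of Q: Q(3)=-18.
So the global minimum of psi is P(-2) + Q(3) + 4 = -4 − 18 + 4 = -18, attained at (-2, 3).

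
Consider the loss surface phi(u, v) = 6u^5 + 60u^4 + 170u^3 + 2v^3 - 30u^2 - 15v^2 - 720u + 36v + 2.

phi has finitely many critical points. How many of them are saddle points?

4

phi separates as a function of u plus a function of v, so ∇phi=0 decouples.
∂phi/∂u = 30(u - 1)(u + 2)(u + 3)(u + 4) = 0 at u ∈ {-4, -3, -2, 1}; ∂phi/∂v = 6(v - 3)(v - 2) = 0 at v ∈ {2, 3}.
The Hessian is diagonal: diag(phi_uu, phi_vv). Second derivatives: phi_uu(-4)=-300, phi_uu(-3)=120, phi_uu(-2)=-180, phi_uu(1)=1800; phi_vv(2)=-6, phi_vv(3)=6.
Saddle points occur where the two diagonal entries have opposite signs: (-4, 3), (-3, 2), (-2, 3), (1, 2). Count: 4.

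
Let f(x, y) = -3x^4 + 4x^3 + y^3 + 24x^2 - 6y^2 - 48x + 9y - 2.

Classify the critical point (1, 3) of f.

The mixed partial ∂²f/∂x∂y is 0, so the Hessian at any point is diag(f_xx, f_yy) = diag(12(-3x^2 + 2x + 4), 6(y - 2)).
At (1, 3): H = diag(36, 6).
Both eigenvalues are positive, so H is positive definite: a local minimum.

local minimum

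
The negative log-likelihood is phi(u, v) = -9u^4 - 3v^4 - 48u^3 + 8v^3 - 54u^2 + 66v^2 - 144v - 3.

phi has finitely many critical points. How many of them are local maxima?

4

phi separates as a function of u plus a function of v, so ∇phi=0 decouples.
∂phi/∂u = -36u(u + 1)(u + 3) = 0 at u ∈ {-3, -1, 0}; ∂phi/∂v = -12(v - 4)(v - 1)(v + 3) = 0 at v ∈ {-3, 1, 4}.
The Hessian is diagonal: diag(phi_uu, phi_vv). Second derivatives: phi_uu(-3)=-216, phi_uu(-1)=72, phi_uu(0)=-108; phi_vv(-3)=-336, phi_vv(1)=144, phi_vv(4)=-252.
Local maxima occur where both diagonal entries negative: (-3, -3), (-3, 4), (0, -3), (0, 4). Count: 4.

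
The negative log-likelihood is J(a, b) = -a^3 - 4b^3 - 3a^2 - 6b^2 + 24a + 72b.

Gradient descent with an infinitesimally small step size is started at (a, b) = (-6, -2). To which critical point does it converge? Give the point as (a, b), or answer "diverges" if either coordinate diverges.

(-4, -3)

J is separable, so gradient descent decouples: a follows -∂J/∂a, b follows -∂J/∂b.
∂J/∂a = -3(a - 2)(a + 4); at a=-6 this is -48, so a increases.
∂J/∂b = -12(b - 2)(b + 3); at b=-2 this is 48, so b decreases.
a converges to its nearest critical value -4 (a local min of the a-part); b converges to -3. The iterate converges to (-4, -3).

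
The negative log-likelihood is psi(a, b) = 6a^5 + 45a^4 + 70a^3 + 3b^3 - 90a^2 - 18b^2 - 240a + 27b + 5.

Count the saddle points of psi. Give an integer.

psi separates as a function of a plus a function of b, so ∇psi=0 decouples.
∂psi/∂a = 30(a - 1)(a + 1)(a + 2)(a + 4) = 0 at a ∈ {-4, -2, -1, 1}; ∂psi/∂b = 9(b - 3)(b - 1) = 0 at b ∈ {1, 3}.
The Hessian is diagonal: diag(psi_aa, psi_bb). Second derivatives: psi_aa(-4)=-900, psi_aa(-2)=180, psi_aa(-1)=-180, psi_aa(1)=900; psi_bb(1)=-18, psi_bb(3)=18.
Saddle points occur where the two diagonal entries have opposite signs: (-4, 3), (-2, 1), (-1, 3), (1, 1). Count: 4.

4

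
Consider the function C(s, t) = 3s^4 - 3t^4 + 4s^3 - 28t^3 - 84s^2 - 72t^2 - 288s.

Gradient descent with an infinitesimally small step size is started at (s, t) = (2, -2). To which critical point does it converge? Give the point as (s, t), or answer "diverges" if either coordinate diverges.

C is separable, so gradient descent decouples: s follows -∂C/∂s, t follows -∂C/∂t.
∂C/∂s = 12(s - 4)(s + 2)(s + 3); at s=2 this is -480, so s increases.
∂C/∂t = -12t(t + 3)(t + 4); at t=-2 this is 48, so t decreases.
s converges to its nearest critical value 4 (a local min of the s-part); t converges to -3. The iterate converges to (4, -3).

(4, -3)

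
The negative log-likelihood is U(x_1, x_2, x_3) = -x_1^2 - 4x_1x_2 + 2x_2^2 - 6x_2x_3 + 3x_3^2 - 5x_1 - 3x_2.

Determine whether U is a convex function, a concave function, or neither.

U is quadratic, so its Hessian is the constant matrix H = [[-2, -4, 0], [-4, 4, -6], [0, -6, 6]].
Leading principal minors: -2, -24, -72.
Neither pattern holds ⇒ H is indefinite ⇒ neither convex nor concave.

neither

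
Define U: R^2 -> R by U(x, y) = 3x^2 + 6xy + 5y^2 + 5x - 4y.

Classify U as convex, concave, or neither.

convex

U is quadratic, so its Hessian is the constant matrix H = [[6, 6], [6, 10]].
det(H) = 24, tr(H) = 16.
det(H) > 0 and tr(H) > 0, so H is positive definite everywhere: convex.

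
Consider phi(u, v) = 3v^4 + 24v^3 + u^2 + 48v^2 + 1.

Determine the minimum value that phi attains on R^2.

phi(u,v) separates as P(u) + Q(v) + 1, so its minimum is min P + min Q + 1.
P'(u) = 2u vanishes at u ∈ {0}; Q'(v) = 12v(v + 2)(v + 4) vanishes at v ∈ {-4, -2, 0}.
Local minima of P (where P''>0): P(0)=0. Local minima of Q: Q(-4)=0, Q(0)=0.
So the global minimum of phi is P(0) + Q(-4) + 1 = 0 + 0 + 1 = 1, attained at (0, -4).

1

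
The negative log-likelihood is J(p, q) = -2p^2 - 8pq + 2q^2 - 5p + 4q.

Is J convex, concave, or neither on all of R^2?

neither

J is quadratic, so its Hessian is the constant matrix H = [[-4, -8], [-8, 4]].
det(H) = -80, tr(H) = 0.
det(H) < 0, so H is indefinite: neither convex nor concave.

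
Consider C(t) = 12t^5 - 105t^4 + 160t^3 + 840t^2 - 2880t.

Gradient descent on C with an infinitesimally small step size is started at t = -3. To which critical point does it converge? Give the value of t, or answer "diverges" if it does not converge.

diverges

C'(t) = 60(t - 4)(t - 3)(t - 2)(t + 2), so C'(-3) = 12600.
Gradient descent moves in the -C' direction, i.e. t is decreasing.
There is no critical point below t=-3, and C' keeps the same sign, so the iterate runs off to −∞.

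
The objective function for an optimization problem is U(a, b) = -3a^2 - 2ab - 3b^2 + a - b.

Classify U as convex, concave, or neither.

concave

U is quadratic, so its Hessian is the constant matrix H = [[-6, -2], [-2, -6]].
det(H) = 32, tr(H) = -12.
det(H) > 0 and tr(H) < 0, so H is negative definite everywhere: concave.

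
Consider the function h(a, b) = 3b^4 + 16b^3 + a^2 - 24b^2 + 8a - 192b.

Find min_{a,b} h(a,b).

h(a,b) separates as P(a) + Q(b), so its minimum is min P + min Q.
P'(a) = 2a + 8 vanishes at a ∈ {-4}; Q'(b) = 12(b - 2)(b + 2)(b + 4) vanishes at b ∈ {-4, -2, 2}.
Local minima of P (where P''>0): P(-4)=-16. Local minima of Q: Q(-4)=128, Q(2)=-304.
So the global minimum of h is P(-4) + Q(2) = -16 − 304 = -320, attained at (-4, 2).

-320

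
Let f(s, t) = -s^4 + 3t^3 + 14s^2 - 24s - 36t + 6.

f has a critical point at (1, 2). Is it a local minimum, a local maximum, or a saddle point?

local minimum

The mixed partial ∂²f/∂s∂t is 0, so the Hessian at any point is diag(f_ss, f_tt) = diag(4(-3s^2 + 7), 18t).
At (1, 2): H = diag(16, 36).
Both eigenvalues are positive, so H is positive definite: a local minimum.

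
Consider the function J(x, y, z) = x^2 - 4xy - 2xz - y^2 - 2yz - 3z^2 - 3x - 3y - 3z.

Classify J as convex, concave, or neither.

J is quadratic, so its Hessian is the constant matrix H = [[2, -4, -2], [-4, -2, -2], [-2, -2, -6]].
Leading principal minors: 2, -20, 88.
Neither pattern holds ⇒ H is indefinite ⇒ neither convex nor concave.

neither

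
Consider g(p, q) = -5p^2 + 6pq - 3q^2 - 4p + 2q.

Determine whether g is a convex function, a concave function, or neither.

concave

g is quadratic, so its Hessian is the constant matrix H = [[-10, 6], [6, -6]].
det(H) = 24, tr(H) = -16.
det(H) > 0 and tr(H) < 0, so H is negative definite everywhere: concave.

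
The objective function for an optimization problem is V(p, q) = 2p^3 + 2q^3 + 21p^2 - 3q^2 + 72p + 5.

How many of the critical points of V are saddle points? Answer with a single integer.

2

V separates as a function of p plus a function of q, so ∇V=0 decouples.
∂V/∂p = 6(p + 3)(p + 4) = 0 at p ∈ {-4, -3}; ∂V/∂q = 6q(q - 1) = 0 at q ∈ {0, 1}.
The Hessian is diagonal: diag(V_pp, V_qq). Second derivatives: V_pp(-4)=-6, V_pp(-3)=6; V_qq(0)=-6, V_qq(1)=6.
Saddle points occur where the two diagonal entries have opposite signs: (-4, 1), (-3, 0). Count: 2.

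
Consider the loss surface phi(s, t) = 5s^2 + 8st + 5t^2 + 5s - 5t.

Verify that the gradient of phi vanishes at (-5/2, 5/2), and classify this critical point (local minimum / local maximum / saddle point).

local minimum

∇phi = (10s + 8t + 5, 8s + 10t - 5); substituting (-5/2, 5/2) gives ∇phi = (0, 0), so (-5/2, 5/2) is indeed a critical point.
The Hessian of phi is constant: H = [[10, 8], [8, 10]].
det(H) = 10·10 − 8² = 36.
det(H) > 0 and tr(H) = 20 > 0, so H is positive definite and the point is a local minimum.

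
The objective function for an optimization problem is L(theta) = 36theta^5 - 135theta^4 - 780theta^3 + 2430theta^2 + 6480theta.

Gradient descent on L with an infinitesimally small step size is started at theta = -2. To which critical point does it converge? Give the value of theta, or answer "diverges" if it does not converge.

L'(theta) = 180(theta - 4)(theta - 3)(theta + 1)(theta + 3), so L'(-2) = -5400.
Gradient descent moves in the -L' direction, i.e. theta is increasing.
The nearest critical point in that direction is theta = -1, where L'' = 7200 > 0 (a local minimum). The iterate converges there.

-1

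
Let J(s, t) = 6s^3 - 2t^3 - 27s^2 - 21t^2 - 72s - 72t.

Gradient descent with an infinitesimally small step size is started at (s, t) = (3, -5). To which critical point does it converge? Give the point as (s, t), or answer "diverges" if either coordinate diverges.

J is separable, so gradient descent decouples: s follows -∂J/∂s, t follows -∂J/∂t.
∂J/∂s = 18(s - 4)(s + 1); at s=3 this is -72, so s increases.
∂J/∂t = -6(t + 3)(t + 4); at t=-5 this is -12, so t increases.
s converges to its nearest critical value 4 (a local min of the s-part); t converges to -4. The iterate converges to (4, -4).

(4, -4)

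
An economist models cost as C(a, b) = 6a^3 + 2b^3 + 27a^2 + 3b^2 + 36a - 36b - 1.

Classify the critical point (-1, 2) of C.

local minimum

The mixed partial ∂²C/∂a∂b is 0, so the Hessian at any point is diag(C_aa, C_bb) = diag(18(2a + 3), 6(2b + 1)).
At (-1, 2): H = diag(18, 30).
Both eigenvalues are positive, so H is positive definite: a local minimum.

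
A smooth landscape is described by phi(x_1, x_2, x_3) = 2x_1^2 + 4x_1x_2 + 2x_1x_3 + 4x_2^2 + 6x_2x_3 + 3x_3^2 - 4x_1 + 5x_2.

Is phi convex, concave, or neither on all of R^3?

phi is quadratic, so its Hessian is the constant matrix H = [[4, 4, 2], [4, 8, 6], [2, 6, 6]].
Leading principal minors: 4, 16, 16.
All positive ⇒ H ≻ 0 ⇒ convex.

convex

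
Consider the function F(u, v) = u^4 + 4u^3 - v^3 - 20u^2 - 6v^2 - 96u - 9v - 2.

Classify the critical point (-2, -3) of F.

saddle point

The mixed partial ∂²F/∂u∂v is 0, so the Hessian at any point is diag(F_uu, F_vv) = diag(4(3u^2 + 6u - 10), -6(v + 2)).
At (-2, -3): H = diag(-40, 6).
The eigenvalues have opposite signs, so H is indefinite: a saddle point.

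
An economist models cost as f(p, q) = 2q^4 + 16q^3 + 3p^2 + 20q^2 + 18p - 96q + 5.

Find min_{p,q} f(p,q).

f(p,q) separates as A(p) + B(q) + 5, so its minimum is min A + min B + 5.
A'(p) = 6p + 18 vanishes at p ∈ {-3}; B'(q) = 8(q - 1)(q + 3)(q + 4) vanishes at q ∈ {-4, -3, 1}.
Local minima of A (where A''>0): A(-3)=-27. Local minima of B: B(-4)=192, B(1)=-58.
So the global minimum of f is A(-3) + B(1) + 5 = -27 − 58 + 5 = -80, attained at (-3, 1).

-80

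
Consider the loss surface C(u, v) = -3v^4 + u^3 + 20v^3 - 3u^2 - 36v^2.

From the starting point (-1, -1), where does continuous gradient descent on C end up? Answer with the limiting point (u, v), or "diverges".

diverges

C is separable, so gradient descent decouples: u follows -∂C/∂u, v follows -∂C/∂v.
∂C/∂u = 3u(u - 2); at u=-1 this is 9, so u decreases.
∂C/∂v = -12v(v - 3)(v - 2); at v=-1 this is 144, so v decreases.
The u-coordinate has no critical point in that direction and runs off to infinity.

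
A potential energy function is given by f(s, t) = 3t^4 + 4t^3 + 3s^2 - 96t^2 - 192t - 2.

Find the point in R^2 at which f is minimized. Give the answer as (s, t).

(0, 4)

f(s,t) separates as P(s) + Q(t) − 2, so its minimum is min P + min Q − 2.
P'(s) = 6s vanishes at s ∈ {0}; Q'(t) = 12(t - 4)(t + 1)(t + 4) vanishes at t ∈ {-4, -1, 4}.
Local minima of P (where P''>0): P(0)=0. Local minima of Q: Q(-4)=-256, Q(4)=-1280.
So the global minimum of f is P(0) + Q(4) − 2 = 0 − 1280 − 2 = -1282, attained at (0, 4).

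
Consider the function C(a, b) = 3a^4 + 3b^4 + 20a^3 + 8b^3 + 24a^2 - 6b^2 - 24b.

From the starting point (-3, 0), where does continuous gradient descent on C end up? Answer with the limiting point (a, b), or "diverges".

(-4, 1)

C is separable, so gradient descent decouples: a follows -∂C/∂a, b follows -∂C/∂b.
∂C/∂a = 12a(a + 1)(a + 4); at a=-3 this is 72, so a decreases.
∂C/∂b = 12(b - 1)(b + 1)(b + 2); at b=0 this is -24, so b increases.
a converges to its nearest critical value -4 (a local min of the a-part); b converges to 1. The iterate converges to (-4, 1).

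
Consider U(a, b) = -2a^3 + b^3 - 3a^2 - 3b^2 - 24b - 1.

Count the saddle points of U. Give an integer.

2

U separates as a function of a plus a function of b, so ∇U=0 decouples.
∂U/∂a = -6a(a + 1) = 0 at a ∈ {-1, 0}; ∂U/∂b = 3(b - 4)(b + 2) = 0 at b ∈ {-2, 4}.
The Hessian is diagonal: diag(U_aa, U_bb). Second derivatives: U_aa(-1)=6, U_aa(0)=-6; U_bb(-2)=-18, U_bb(4)=18.
Saddle points occur where the two diagonal entries have opposite signs: (-1, -2), (0, 4). Count: 2.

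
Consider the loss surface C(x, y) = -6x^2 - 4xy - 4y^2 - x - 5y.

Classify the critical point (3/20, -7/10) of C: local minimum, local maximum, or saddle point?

local maximum

The Hessian of C is constant: H = [[-12, -4], [-4, -8]].
det(H) = (-12)·(-8) − (-4)² = 80.
det(H) > 0 and tr(H) = -20 < 0, so H is negative definite and the point is a local maximum.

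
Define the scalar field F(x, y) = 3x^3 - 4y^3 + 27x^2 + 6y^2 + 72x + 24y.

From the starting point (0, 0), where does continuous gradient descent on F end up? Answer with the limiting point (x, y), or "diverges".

F is separable, so gradient descent decouples: x follows -∂F/∂x, y follows -∂F/∂y.
∂F/∂x = 9(x + 2)(x + 4); at x=0 this is 72, so x decreases.
∂F/∂y = -12(y - 2)(y + 1); at y=0 this is 24, so y decreases.
x converges to its nearest critical value -2 (a local min of the x-part); y converges to -1. The iterate converges to (-2, -1).

(-2, -1)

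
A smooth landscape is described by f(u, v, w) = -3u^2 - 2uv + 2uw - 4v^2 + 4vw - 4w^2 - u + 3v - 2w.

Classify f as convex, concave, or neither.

f is quadratic, so its Hessian is the constant matrix H = [[-6, -2, 2], [-2, -8, 4], [2, 4, -8]].
Leading principal minors: -6, 44, -256.
Signs alternate −, +, − ⇒ H ≺ 0 ⇒ concave.

concave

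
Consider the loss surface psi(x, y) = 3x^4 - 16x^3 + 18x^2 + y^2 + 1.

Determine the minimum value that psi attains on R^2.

-26

psi(x,y) separates as P(x) + Q(y) + 1, so its minimum is min P + min Q + 1.
P'(x) = 12x(x - 3)(x - 1) vanishes at x ∈ {0, 1, 3}; Q'(y) = 2y vanishes at y ∈ {0}.
Local minima of P (where P''>0): P(0)=0, P(3)=-27. Local minima of Q: Q(0)=0.
So the global minimum of psi is P(3) + Q(0) + 1 = -27 + 0 + 1 = -26, attained at (3, 0).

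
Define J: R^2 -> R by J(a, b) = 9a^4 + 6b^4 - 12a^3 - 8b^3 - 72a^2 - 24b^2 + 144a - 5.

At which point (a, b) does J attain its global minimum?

(-2, 2)

J(a,b) separates as P(a) + Q(b) − 5, so its minimum is min P + min Q − 5.
P'(a) = 36(a - 2)(a - 1)(a + 2) vanishes at a ∈ {-2, 1, 2}; Q'(b) = 24b(b - 2)(b + 1) vanishes at b ∈ {-1, 0, 2}.
Local minima of P (where P''>0): P(-2)=-336, P(2)=48. Local minima of Q: Q(-1)=-10, Q(2)=-64.
So the global minimum of J is P(-2) + Q(2) − 5 = -336 − 64 − 5 = -405, attained at (-2, 2).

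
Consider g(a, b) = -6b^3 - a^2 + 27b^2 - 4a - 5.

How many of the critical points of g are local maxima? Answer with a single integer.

g separates as a function of a plus a function of b, so ∇g=0 decouples.
∂g/∂a = -2(a + 2) = 0 at a ∈ {-2}; ∂g/∂b = -18b(b - 3) = 0 at b ∈ {0, 3}.
The Hessian is diagonal: diag(g_aa, g_bb). Second derivatives: g_aa(-2)=-2; g_bb(0)=54, g_bb(3)=-54.
Local maxima occur where both diagonal entries negative: (-2, 3). Count: 1.

1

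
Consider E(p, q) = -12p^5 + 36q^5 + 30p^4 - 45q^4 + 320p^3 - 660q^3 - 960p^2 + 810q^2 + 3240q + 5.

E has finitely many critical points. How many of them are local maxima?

4

E separates as a function of p plus a function of q, so ∇E=0 decouples.
∂E/∂p = -60p(p - 4)(p - 2)(p + 4) = 0 at p ∈ {-4, 0, 2, 4}; ∂E/∂q = 180(q - 3)(q - 2)(q + 1)(q + 3) = 0 at q ∈ {-3, -1, 2, 3}.
The Hessian is diagonal: diag(E_pp, E_qq). Second derivatives: E_pp(-4)=11520, E_pp(0)=-1920, E_pp(2)=1440, E_pp(4)=-3840; E_qq(-3)=-10800, E_qq(-1)=4320, E_qq(2)=-2700, E_qq(3)=4320.
Local maxima occur where both diagonal entries negative: (0, -3), (0, 2), (4, -3), (4, 2). Count: 4.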